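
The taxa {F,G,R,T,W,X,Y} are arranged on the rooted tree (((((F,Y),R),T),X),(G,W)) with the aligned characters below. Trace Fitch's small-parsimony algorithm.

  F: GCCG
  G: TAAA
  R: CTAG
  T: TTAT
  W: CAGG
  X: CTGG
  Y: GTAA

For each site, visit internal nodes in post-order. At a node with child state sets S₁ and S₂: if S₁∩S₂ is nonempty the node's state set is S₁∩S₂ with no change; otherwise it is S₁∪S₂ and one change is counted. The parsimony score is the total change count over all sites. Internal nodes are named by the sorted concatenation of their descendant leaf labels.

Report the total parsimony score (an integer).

11

[col 0] FY: children F:{G}, Y:{G} ∩→ {G}; cost 0
[col 0] FRY: children FY:{G}, R:{C} ∪→ {C,G}; cost 1
[col 0] FRTY: children FRY:{C,G}, T:{T} ∪→ {C,G,T}; cost 1
[col 0] FRTXY: children FRTY:{C,G,T}, X:{C} ∩→ {C}; cost 0
[col 0] GW: children G:{T}, W:{C} ∪→ {C,T}; cost 1
[col 0] FGRTWXY: children FRTXY:{C}, GW:{C,T} ∩→ {C}; cost 0
[col 1] FY: children F:{C}, Y:{T} ∪→ {C,T}; cost 1
[col 1] FRY: children FY:{C,T}, R:{T} ∩→ {T}; cost 0
[col 1] FRTY: children FRY:{T}, T:{T} ∩→ {T}; cost 0
[col 1] FRTXY: children FRTY:{T}, X:{T} ∩→ {T}; cost 0
[col 1] GW: children G:{A}, W:{A} ∩→ {A}; cost 0
[col 1] FGRTWXY: children FRTXY:{T}, GW:{A} ∪→ {A,T}; cost 1
[col 2] FY: children F:{C}, Y:{A} ∪→ {A,C}; cost 1
[col 2] FRY: children FY:{A,C}, R:{A} ∩→ {A}; cost 0
[col 2] FRTY: children FRY:{A}, T:{A} ∩→ {A}; cost 0
[col 2] FRTXY: children FRTY:{A}, X:{G} ∪→ {A,G}; cost 1
[col 2] GW: children G:{A}, W:{G} ∪→ {A,G}; cost 1
[col 2] FGRTWXY: children FRTXY:{A,G}, GW:{A,G} ∩→ {A,G}; cost 0
[col 3] FY: children F:{G}, Y:{A} ∪→ {A,G}; cost 1
[col 3] FRY: children FY:{A,G}, R:{G} ∩→ {G}; cost 0
[col 3] FRTY: children FRY:{G}, T:{T} ∪→ {G,T}; cost 1
[col 3] FRTXY: children FRTY:{G,T}, X:{G} ∩→ {G}; cost 0
[col 3] GW: children G:{A}, W:{G} ∪→ {A,G}; cost 1
[col 3] FGRTWXY: children FRTXY:{G}, GW:{A,G} ∩→ {G}; cost 0
per-site changes: [3, 2, 3, 3]; total = 11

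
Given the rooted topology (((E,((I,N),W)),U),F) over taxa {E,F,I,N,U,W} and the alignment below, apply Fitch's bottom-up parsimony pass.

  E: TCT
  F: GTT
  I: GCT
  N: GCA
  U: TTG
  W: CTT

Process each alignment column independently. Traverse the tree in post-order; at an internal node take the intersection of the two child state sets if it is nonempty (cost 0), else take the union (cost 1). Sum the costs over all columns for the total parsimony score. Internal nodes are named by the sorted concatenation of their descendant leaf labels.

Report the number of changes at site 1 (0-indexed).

[col 0] IN: children I:{G}, N:{G} ∩→ {G}; cost 0
[col 0] INW: children IN:{G}, W:{C} ∪→ {C,G}; cost 1
[col 0] EINW: children E:{T}, INW:{C,G} ∪→ {C,G,T}; cost 1
[col 0] EINUW: children EINW:{C,G,T}, U:{T} ∩→ {T}; cost 0
[col 0] EFINUW: children EINUW:{T}, F:{G} ∪→ {G,T}; cost 1
[col 1] IN: children I:{C}, N:{C} ∩→ {C}; cost 0
[col 1] INW: children IN:{C}, W:{T} ∪→ {C,T}; cost 1
[col 1] EINW: children E:{C}, INW:{C,T} ∩→ {C}; cost 0
[col 1] EINUW: children EINW:{C}, U:{T} ∪→ {C,T}; cost 1
[col 1] EFINUW: children EINUW:{C,T}, F:{T} ∩→ {T}; cost 0
[col 2] IN: children I:{T}, N:{A} ∪→ {A,T}; cost 1
[col 2] INW: children IN:{A,T}, W:{T} ∩→ {T}; cost 0
[col 2] EINW: children E:{T}, INW:{T} ∩→ {T}; cost 0
[col 2] EINUW: children EINW:{T}, U:{G} ∪→ {G,T}; cost 1
[col 2] EFINUW: children EINUW:{G,T}, F:{T} ∩→ {T}; cost 0
per-site changes: [3, 2, 2]; total = 7

2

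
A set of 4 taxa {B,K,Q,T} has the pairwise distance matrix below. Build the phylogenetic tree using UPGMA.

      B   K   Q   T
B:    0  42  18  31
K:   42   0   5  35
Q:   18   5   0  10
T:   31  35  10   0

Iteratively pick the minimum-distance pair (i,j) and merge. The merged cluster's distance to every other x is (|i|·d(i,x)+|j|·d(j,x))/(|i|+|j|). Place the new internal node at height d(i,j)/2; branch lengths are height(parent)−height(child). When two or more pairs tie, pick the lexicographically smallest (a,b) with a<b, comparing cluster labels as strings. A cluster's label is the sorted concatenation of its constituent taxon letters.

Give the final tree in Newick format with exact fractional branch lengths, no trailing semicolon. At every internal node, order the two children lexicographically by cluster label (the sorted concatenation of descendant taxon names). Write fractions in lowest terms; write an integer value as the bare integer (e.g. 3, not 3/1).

(B:91/6,((K:5/2,Q:5/2):35/4,T:45/4):47/12)

iteration 1: select K,Q (d=5); attach at lengths (5/2, 5/2); label the merged cluster KQ
  updated: d(B,KQ)=30, d(KQ,T)=45/2
iteration 2: select KQ,T (d=45/2); attach at lengths (35/4, 45/4); label the merged cluster KQT
  updated: d(B,KQT)=91/3
iteration 3: select B,KQT (d=91/3); attach at lengths (91/6, 47/12); label the merged cluster BKQT
final tree: (B:91/6,((K:5/2,Q:5/2):35/4,T:45/4):47/12)
total length: 529/12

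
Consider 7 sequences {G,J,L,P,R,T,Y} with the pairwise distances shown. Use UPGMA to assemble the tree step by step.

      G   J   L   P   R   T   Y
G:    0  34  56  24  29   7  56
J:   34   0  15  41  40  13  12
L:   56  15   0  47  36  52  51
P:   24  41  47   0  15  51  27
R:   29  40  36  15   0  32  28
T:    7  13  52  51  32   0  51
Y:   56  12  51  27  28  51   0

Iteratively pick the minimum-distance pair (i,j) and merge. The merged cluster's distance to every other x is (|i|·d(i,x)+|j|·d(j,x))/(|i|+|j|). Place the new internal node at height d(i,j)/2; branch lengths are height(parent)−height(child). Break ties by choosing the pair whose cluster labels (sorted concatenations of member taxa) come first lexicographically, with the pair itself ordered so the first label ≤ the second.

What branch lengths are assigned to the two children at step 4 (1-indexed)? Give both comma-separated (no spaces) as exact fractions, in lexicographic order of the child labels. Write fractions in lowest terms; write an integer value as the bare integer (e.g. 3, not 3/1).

21/2,33/2

step 1: merge (G,T) at d=7; branch lengths G→7/2, T→7/2; new cluster GT
  updated: d(GT,J)=47/2, d(GT,L)=54, d(GT,P)=75/2, d(GT,R)=61/2, d(GT,Y)=107/2
step 2: merge (J,Y) at d=12; branch lengths J→6, Y→6; new cluster JY
  updated: d(GT,JY)=77/2, d(JY,L)=33, d(JY,P)=34, d(JY,R)=34
step 3: merge (P,R) at d=15; branch lengths P→15/2, R→15/2; new cluster PR
  updated: d(GT,PR)=34, d(JY,PR)=34, d(L,PR)=83/2
step 4: merge (JY,L) at d=33; branch lengths JY→21/2, L→33/2; new cluster JLY
  updated: d(GT,JLY)=131/3, d(JLY,PR)=73/2
step 5: merge (GT,PR) at d=34; branch lengths GT→27/2, PR→19/2; new cluster GPRT
  updated: d(GPRT,JLY)=481/12
step 6: merge (GPRT,JLY) at d=481/12; branch lengths GPRT→73/24, JLY→85/24; new cluster GJLPRTY
final tree: (((G:7/2,T:7/2):27/2,(P:15/2,R:15/2):19/2):73/24,((J:6,Y:6):21/2,L:33/2):85/24)
total length: 1087/12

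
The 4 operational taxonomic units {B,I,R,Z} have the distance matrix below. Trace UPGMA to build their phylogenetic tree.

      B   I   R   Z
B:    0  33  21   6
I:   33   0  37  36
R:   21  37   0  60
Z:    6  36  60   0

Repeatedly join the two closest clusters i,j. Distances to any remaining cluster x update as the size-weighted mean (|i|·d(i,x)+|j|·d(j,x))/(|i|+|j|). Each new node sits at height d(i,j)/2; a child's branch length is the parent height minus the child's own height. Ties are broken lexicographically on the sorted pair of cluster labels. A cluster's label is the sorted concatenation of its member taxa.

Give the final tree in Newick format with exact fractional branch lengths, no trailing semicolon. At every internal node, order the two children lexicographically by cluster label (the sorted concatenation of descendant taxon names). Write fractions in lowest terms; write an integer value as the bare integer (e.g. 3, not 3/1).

(((B:3,Z:3):57/4,I:69/4):29/12,R:59/3)

1. join B+Z (d=6) ⇒ BZ; edges |B|=3, |Z|=3
  updated: d(BZ,I)=69/2, d(BZ,R)=81/2
2. join BZ+I (d=69/2) ⇒ BIZ; edges |BZ|=57/4, |I|=69/4
  updated: d(BIZ,R)=118/3
3. join BIZ+R (d=118/3) ⇒ BIRZ; edges |BIZ|=29/12, |R|=59/3
final tree: (((B:3,Z:3):57/4,I:69/4):29/12,R:59/3)
total length: 715/12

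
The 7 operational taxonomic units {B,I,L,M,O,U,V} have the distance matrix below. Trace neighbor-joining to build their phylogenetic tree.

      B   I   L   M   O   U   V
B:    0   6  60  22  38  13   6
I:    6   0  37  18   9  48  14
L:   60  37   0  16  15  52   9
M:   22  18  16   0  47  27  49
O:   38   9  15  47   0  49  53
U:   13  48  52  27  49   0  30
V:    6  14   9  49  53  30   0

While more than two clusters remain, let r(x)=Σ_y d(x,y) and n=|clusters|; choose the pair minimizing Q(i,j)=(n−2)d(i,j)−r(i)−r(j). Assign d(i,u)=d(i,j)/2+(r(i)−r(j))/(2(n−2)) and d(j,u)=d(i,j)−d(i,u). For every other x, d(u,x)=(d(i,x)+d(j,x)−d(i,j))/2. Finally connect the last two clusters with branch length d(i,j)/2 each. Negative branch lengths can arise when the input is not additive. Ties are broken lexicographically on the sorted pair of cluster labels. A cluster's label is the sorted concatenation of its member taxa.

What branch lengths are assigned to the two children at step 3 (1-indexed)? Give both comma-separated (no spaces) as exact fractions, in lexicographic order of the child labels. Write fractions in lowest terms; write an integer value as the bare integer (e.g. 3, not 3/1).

iteration 1: select L,O (d=15, Q=-325); attach at lengths (53/10, 97/10); label the merged cluster LO
  updated: d(B,LO)=83/2, d(I,LO)=31/2, d(LO,M)=24, d(LO,U)=43, d(LO,V)=47/2
iteration 2: select B,U (d=13, Q=-395/2); attach at lengths (-41/16, 249/16); label the merged cluster BU
  updated: d(BU,I)=41/2, d(BU,LO)=143/4, d(BU,M)=18, d(BU,V)=23/2
iteration 3: select BU,V (d=23/2, Q=-597/4); attach at lengths (89/24, 187/24); label the merged cluster BUV
  updated: d(BUV,I)=23/2, d(BUV,LO)=191/8, d(BUV,M)=111/4
iteration 4: select BUV,I (d=23/2, Q=-681/8); attach at lengths (329/32, 39/32); label the merged cluster BIUV
  updated: d(BIUV,LO)=223/16, d(BIUV,M)=137/8
iteration 5: select BIUV,LO (d=223/16, Q=-881/16); attach at lengths (113/32, 333/32); label the merged cluster BILOUV
  updated: d(BILOUV,M)=435/32
iteration 6: select BILOUV,M (d=435/32); attach at lengths (435/64, 435/64); label the merged cluster BILMOUV
final tree: (((((B:-41/16,U:249/16):89/24,V:187/24):329/32,I:39/32):113/32,(L:53/10,O:97/10):333/32):435/64,M:435/64)
total length: 2513/32

89/24,187/24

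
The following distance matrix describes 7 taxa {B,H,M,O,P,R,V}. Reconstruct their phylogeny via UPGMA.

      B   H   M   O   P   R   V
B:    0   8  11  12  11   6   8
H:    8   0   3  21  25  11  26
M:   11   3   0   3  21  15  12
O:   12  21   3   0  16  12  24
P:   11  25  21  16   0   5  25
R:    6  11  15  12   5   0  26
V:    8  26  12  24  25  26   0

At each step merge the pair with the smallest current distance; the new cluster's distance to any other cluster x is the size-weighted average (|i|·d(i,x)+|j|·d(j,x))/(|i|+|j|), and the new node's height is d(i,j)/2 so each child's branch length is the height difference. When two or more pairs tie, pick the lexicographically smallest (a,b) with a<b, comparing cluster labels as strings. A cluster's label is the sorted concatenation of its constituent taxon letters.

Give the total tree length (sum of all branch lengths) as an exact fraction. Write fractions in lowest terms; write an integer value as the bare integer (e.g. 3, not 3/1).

1. join H+M (d=3) ⇒ HM; edges |H|=3/2, |M|=3/2
  updated: d(B,HM)=19/2, d(HM,O)=12, d(HM,P)=23, d(HM,R)=13, d(HM,V)=19
2. join P+R (d=5) ⇒ PR; edges |P|=5/2, |R|=5/2
  updated: d(B,PR)=17/2, d(HM,PR)=18, d(O,PR)=14, d(PR,V)=51/2
3. join B+V (d=8) ⇒ BV; edges |B|=4, |V|=4
  updated: d(BV,HM)=57/4, d(BV,O)=18, d(BV,PR)=17
4. join HM+O (d=12) ⇒ HMO; edges |HM|=9/2, |O|=6
  updated: d(BV,HMO)=31/2, d(HMO,PR)=50/3
5. join BV+HMO (d=31/2) ⇒ BHMOV; edges |BV|=15/4, |HMO|=7/4
  updated: d(BHMOV,PR)=84/5
6. join BHMOV+PR (d=84/5) ⇒ BHMOPRV; edges |BHMOV|=13/20, |PR|=59/10
final tree: (((B:4,V:4):15/4,((H:3/2,M:3/2):9/2,O:6):7/4):13/20,(P:5/2,R:5/2):59/10)
total length: 771/20

771/20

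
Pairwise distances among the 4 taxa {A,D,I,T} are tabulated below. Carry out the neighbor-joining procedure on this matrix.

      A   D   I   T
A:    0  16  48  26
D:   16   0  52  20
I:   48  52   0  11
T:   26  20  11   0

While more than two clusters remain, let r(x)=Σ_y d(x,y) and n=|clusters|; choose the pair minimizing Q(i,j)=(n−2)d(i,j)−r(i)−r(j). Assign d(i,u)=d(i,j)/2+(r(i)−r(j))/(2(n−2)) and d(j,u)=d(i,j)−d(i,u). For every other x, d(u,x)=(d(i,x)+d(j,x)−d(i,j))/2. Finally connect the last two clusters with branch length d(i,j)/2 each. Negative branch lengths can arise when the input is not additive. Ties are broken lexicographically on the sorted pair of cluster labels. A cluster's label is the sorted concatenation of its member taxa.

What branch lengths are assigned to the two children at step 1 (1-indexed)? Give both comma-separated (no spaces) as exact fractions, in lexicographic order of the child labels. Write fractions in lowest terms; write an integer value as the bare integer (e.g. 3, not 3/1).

iteration 1: select A,D (d=16, Q=-146); attach at lengths (17/2, 15/2); label the merged cluster AD
  updated: d(AD,I)=42, d(AD,T)=15
iteration 2: select AD,I (d=42, Q=-68); attach at lengths (23, 19); label the merged cluster ADI
  updated: d(ADI,T)=-8
iteration 3: select ADI,T (d=-8); attach at lengths (-4, -4); label the merged cluster ADIT
final tree: (((A:17/2,D:15/2):23,I:19):-4,T:-4)
total length: 50

17/2,15/2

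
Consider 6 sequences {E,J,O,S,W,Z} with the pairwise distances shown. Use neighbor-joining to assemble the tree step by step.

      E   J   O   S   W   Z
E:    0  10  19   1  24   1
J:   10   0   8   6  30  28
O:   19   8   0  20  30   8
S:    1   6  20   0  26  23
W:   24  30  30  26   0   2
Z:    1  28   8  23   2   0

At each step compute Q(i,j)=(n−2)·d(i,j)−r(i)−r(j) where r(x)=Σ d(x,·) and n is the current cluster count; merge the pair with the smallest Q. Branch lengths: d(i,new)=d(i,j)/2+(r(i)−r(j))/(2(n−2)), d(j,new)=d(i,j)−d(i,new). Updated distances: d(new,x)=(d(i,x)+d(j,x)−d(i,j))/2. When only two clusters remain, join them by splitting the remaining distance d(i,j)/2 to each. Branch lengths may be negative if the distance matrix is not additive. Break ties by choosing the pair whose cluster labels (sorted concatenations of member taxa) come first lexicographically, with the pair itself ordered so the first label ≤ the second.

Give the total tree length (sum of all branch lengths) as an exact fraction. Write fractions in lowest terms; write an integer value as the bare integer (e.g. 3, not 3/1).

iteration 1: select W,Z (d=2, Q=-166); attach at lengths (29/4, -21/4); label the merged cluster WZ
  updated: d(E,WZ)=23/2, d(J,WZ)=28, d(O,WZ)=18, d(S,WZ)=47/2
iteration 2: select J,O (d=8, Q=-93); attach at lengths (11/6, 37/6); label the merged cluster JO
  updated: d(E,JO)=21/2, d(JO,S)=9, d(JO,WZ)=19
iteration 3: select E,S (d=1, Q=-109/2); attach at lengths (-17/8, 25/8); label the merged cluster ES
  updated: d(ES,JO)=37/4, d(ES,WZ)=17
iteration 4: select ES,JO (d=37/4, Q=-181/4); attach at lengths (29/8, 45/8); label the merged cluster EJOS
  updated: d(EJOS,WZ)=107/8
iteration 5: select EJOS,WZ (d=107/8); attach at lengths (107/16, 107/16); label the merged cluster EJOSWZ
final tree: (((E:-17/8,S:25/8):29/8,(J:11/6,O:37/6):45/8):107/16,(W:29/4,Z:-21/4):107/16)
total length: 269/8

269/8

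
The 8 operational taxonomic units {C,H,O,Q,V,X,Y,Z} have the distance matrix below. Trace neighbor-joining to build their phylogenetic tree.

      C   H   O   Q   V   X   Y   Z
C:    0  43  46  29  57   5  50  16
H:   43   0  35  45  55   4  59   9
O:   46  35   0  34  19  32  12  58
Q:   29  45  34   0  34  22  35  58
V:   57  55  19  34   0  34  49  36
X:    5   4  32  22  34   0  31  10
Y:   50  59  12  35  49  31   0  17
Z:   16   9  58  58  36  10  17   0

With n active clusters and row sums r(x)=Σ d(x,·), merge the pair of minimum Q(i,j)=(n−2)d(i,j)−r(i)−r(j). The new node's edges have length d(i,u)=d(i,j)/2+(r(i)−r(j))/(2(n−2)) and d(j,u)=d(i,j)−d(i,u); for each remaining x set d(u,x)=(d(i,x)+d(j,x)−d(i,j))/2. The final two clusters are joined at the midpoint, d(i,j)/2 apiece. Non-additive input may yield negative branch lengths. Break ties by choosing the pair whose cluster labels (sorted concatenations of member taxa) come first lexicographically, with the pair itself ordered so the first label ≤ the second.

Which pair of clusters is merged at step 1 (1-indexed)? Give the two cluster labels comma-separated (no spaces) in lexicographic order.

O,Y

iteration 1: select O,Y (d=12, Q=-417); attach at lengths (55/12, 89/12); label the merged cluster OY
  updated: d(C,OY)=42, d(H,OY)=41, d(OY,Q)=57/2, d(OY,V)=28, d(OY,X)=51/2, d(OY,Z)=63/2
iteration 2: select H,Z (d=9, Q=-625/2); attach at lengths (163/20, 17/20); label the merged cluster HZ
  updated: d(C,HZ)=25, d(HZ,OY)=127/4, d(HZ,Q)=47, d(HZ,V)=41, d(HZ,X)=5/2
iteration 3: select OY,V (d=28, Q=-951/4); attach at lengths (295/32, 601/32); label the merged cluster OVY
  updated: d(C,OVY)=71/2, d(HZ,OVY)=179/8, d(OVY,Q)=69/4, d(OVY,X)=63/4
iteration 4: select OVY,Q (d=69/4, Q=-1235/8); attach at lengths (73/16, 203/16); label the merged cluster OQVY
  updated: d(C,OQVY)=189/8, d(HZ,OQVY)=417/16, d(OQVY,X)=41/4
iteration 5: select C,OQVY (d=189/8, Q=-1061/16); attach at lengths (655/64, 857/64); label the merged cluster COQVY
  updated: d(COQVY,HZ)=439/32, d(COQVY,X)=-67/16
iteration 6: select COQVY,HZ (d=439/32, Q=-385/32); attach at lengths (225/64, 653/64); label the merged cluster CHOQVYZ
  updated: d(CHOQVYZ,X)=-493/64
iteration 7: select CHOQVYZ,X (d=-493/64); attach at lengths (-493/128, -493/128); label the merged cluster CHOQVXYZ
final tree: (((C:655/64,(((O:55/12,Y:89/12):295/32,V:601/32):73/16,Q:203/16):857/64):225/64,(H:163/20,Z:17/20):653/64):-493/128,X:-493/128)
total length: 6137/64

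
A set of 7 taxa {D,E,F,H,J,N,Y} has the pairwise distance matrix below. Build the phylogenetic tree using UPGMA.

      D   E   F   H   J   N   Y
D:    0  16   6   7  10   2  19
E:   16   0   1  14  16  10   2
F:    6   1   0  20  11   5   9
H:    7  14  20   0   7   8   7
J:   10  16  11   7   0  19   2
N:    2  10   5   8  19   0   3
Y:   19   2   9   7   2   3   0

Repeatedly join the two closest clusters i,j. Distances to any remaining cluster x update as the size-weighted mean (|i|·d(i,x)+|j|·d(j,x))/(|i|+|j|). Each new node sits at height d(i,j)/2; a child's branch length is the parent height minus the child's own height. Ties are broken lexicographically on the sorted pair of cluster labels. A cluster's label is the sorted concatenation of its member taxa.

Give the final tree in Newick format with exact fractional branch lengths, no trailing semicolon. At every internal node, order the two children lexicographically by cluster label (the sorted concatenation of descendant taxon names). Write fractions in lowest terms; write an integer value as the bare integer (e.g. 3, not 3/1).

(((D:1,N:1):29/8,(E:1/2,F:1/2):33/8):9/8,(H:7/2,(J:1,Y:1):5/2):9/4)

1. join E+F (d=1) ⇒ EF; edges |E|=1/2, |F|=1/2
  updated: d(D,EF)=11, d(EF,H)=17, d(EF,J)=27/2, d(EF,N)=15/2, d(EF,Y)=11/2
2. join D+N (d=2) ⇒ DN; edges |D|=1, |N|=1
  updated: d(DN,EF)=37/4, d(DN,H)=15/2, d(DN,J)=29/2, d(DN,Y)=11
3. join J+Y (d=2) ⇒ JY; edges |J|=1, |Y|=1
  updated: d(DN,JY)=51/4, d(EF,JY)=19/2, d(H,JY)=7
4. join H+JY (d=7) ⇒ HJY; edges |H|=7/2, |JY|=5/2
  updated: d(DN,HJY)=11, d(EF,HJY)=12
5. join DN+EF (d=37/4) ⇒ DEFN; edges |DN|=29/8, |EF|=33/8
  updated: d(DEFN,HJY)=23/2
6. join DEFN+HJY (d=23/2) ⇒ DEFHJNY; edges |DEFN|=9/8, |HJY|=9/4
final tree: (((D:1,N:1):29/8,(E:1/2,F:1/2):33/8):9/8,(H:7/2,(J:1,Y:1):5/2):9/4)
total length: 177/8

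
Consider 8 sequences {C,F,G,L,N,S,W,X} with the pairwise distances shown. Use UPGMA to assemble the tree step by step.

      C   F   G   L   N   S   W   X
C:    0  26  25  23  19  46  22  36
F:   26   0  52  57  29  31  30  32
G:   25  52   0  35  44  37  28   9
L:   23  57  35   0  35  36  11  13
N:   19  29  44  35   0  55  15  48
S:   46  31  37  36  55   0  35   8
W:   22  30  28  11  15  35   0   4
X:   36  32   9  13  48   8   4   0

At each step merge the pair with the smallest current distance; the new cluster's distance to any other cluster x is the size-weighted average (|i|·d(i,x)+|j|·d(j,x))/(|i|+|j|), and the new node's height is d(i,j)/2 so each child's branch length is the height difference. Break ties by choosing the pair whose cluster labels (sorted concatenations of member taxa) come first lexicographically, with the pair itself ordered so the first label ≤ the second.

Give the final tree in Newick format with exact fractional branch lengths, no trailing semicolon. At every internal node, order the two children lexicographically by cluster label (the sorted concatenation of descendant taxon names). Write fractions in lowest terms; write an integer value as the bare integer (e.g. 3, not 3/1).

(((C:19/2,N:19/2):17/4,F:55/4):277/60,((G:12,(L:6,(W:2,X:2):4):6):5/2,S:29/2):58/15)

1. join W+X (d=4) ⇒ WX; edges |W|=2, |X|=2
  updated: d(C,WX)=29, d(F,WX)=31, d(G,WX)=37/2, d(L,WX)=12, d(N,WX)=63/2, d(S,WX)=43/2
2. join L+WX (d=12) ⇒ LWX; edges |L|=6, |WX|=4
  updated: d(C,LWX)=27, d(F,LWX)=119/3, d(G,LWX)=24, d(LWX,N)=98/3, d(LWX,S)=79/3
3. join C+N (d=19) ⇒ CN; edges |C|=19/2, |N|=19/2
  updated: d(CN,F)=55/2, d(CN,G)=69/2, d(CN,LWX)=179/6, d(CN,S)=101/2
4. join G+LWX (d=24) ⇒ GLWX; edges |G|=12, |LWX|=6
  updated: d(CN,GLWX)=31, d(F,GLWX)=171/4, d(GLWX,S)=29
5. join CN+F (d=55/2) ⇒ CFN; edges |CN|=17/4, |F|=55/4
  updated: d(CFN,GLWX)=419/12, d(CFN,S)=44
6. join GLWX+S (d=29) ⇒ GLSWX; edges |GLWX|=5/2, |S|=29/2
  updated: d(CFN,GLSWX)=551/15
7. join CFN+GLSWX (d=551/15) ⇒ CFGLNSWX; edges |CFN|=277/60, |GLSWX|=58/15
final tree: (((C:19/2,N:19/2):17/4,F:55/4):277/60,((G:12,(L:6,(W:2,X:2):4):6):5/2,S:29/2):58/15)
total length: 5669/60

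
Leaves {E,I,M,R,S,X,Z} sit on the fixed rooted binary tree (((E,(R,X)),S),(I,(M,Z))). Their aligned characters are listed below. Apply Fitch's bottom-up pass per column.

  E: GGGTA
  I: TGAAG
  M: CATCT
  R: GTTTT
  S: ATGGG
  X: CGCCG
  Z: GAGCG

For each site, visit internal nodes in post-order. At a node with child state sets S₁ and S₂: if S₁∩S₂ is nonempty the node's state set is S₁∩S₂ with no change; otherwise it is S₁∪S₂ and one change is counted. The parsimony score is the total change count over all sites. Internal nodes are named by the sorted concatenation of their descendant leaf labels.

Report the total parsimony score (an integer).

[col 0] RX: children R:{G}, X:{C} ∪→ {C,G}; cost 1
[col 0] ERX: children E:{G}, RX:{C,G} ∩→ {G}; cost 0
[col 0] ERSX: children ERX:{G}, S:{A} ∪→ {A,G}; cost 1
[col 0] MZ: children M:{C}, Z:{G} ∪→ {C,G}; cost 1
[col 0] IMZ: children I:{T}, MZ:{C,G} ∪→ {C,G,T}; cost 1
[col 0] EIMRSXZ: children ERSX:{A,G}, IMZ:{C,G,T} ∩→ {G}; cost 0
[col 1] RX: children R:{T}, X:{G} ∪→ {G,T}; cost 1
[col 1] ERX: children E:{G}, RX:{G,T} ∩→ {G}; cost 0
[col 1] ERSX: children ERX:{G}, S:{T} ∪→ {G,T}; cost 1
[col 1] MZ: children M:{A}, Z:{A} ∩→ {A}; cost 0
[col 1] IMZ: children I:{G}, MZ:{A} ∪→ {A,G}; cost 1
[col 1] EIMRSXZ: children ERSX:{G,T}, IMZ:{A,G} ∩→ {G}; cost 0
[col 2] RX: children R:{T}, X:{C} ∪→ {C,T}; cost 1
[col 2] ERX: children E:{G}, RX:{C,T} ∪→ {C,G,T}; cost 1
[col 2] ERSX: children ERX:{C,G,T}, S:{G} ∩→ {G}; cost 0
[col 2] MZ: children M:{T}, Z:{G} ∪→ {G,T}; cost 1
[col 2] IMZ: children I:{A}, MZ:{G,T} ∪→ {A,G,T}; cost 1
[col 2] EIMRSXZ: children ERSX:{G}, IMZ:{A,G,T} ∩→ {G}; cost 0
[col 3] RX: children R:{T}, X:{C} ∪→ {C,T}; cost 1
[col 3] ERX: children E:{T}, RX:{C,T} ∩→ {T}; cost 0
[col 3] ERSX: children ERX:{T}, S:{G} ∪→ {G,T}; cost 1
[col 3] MZ: children M:{C}, Z:{C} ∩→ {C}; cost 0
[col 3] IMZ: children I:{A}, MZ:{C} ∪→ {A,C}; cost 1
[col 3] EIMRSXZ: children ERSX:{G,T}, IMZ:{A,C} ∪→ {A,C,G,T}; cost 1
[col 4] RX: children R:{T}, X:{G} ∪→ {G,T}; cost 1
[col 4] ERX: children E:{A}, RX:{G,T} ∪→ {A,G,T}; cost 1
[col 4] ERSX: children ERX:{A,G,T}, S:{G} ∩→ {G}; cost 0
[col 4] MZ: children M:{T}, Z:{G} ∪→ {G,T}; cost 1
[col 4] IMZ: children I:{G}, MZ:{G,T} ∩→ {G}; cost 0
[col 4] EIMRSXZ: children ERSX:{G}, IMZ:{G} ∩→ {G}; cost 0
per-site changes: [4, 3, 4, 4, 3]; total = 18

18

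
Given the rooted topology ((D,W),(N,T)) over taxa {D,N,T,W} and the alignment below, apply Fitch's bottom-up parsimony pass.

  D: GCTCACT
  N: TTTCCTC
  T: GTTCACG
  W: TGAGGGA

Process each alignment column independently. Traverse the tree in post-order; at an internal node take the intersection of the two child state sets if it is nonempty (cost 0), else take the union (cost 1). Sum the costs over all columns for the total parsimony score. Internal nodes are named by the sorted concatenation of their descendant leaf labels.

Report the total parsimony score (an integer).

13

[col 0] DW: children D:{G}, W:{T} ∪→ {G,T}; cost 1
[col 0] NT: children N:{T}, T:{G} ∪→ {G,T}; cost 1
[col 0] DNTW: children DW:{G,T}, NT:{G,T} ∩→ {G,T}; cost 0
[col 1] DW: children D:{C}, W:{G} ∪→ {C,G}; cost 1
[col 1] NT: children N:{T}, T:{T} ∩→ {T}; cost 0
[col 1] DNTW: children DW:{C,G}, NT:{T} ∪→ {C,G,T}; cost 1
[col 2] DW: children D:{T}, W:{A} ∪→ {A,T}; cost 1
[col 2] NT: children N:{T}, T:{T} ∩→ {T}; cost 0
[col 2] DNTW: children DW:{A,T}, NT:{T} ∩→ {T}; cost 0
[col 3] DW: children D:{C}, W:{G} ∪→ {C,G}; cost 1
[col 3] NT: children N:{C}, T:{C} ∩→ {C}; cost 0
[col 3] DNTW: children DW:{C,G}, NT:{C} ∩→ {C}; cost 0
[col 4] DW: children D:{A}, W:{G} ∪→ {A,G}; cost 1
[col 4] NT: children N:{C}, T:{A} ∪→ {A,C}; cost 1
[col 4] DNTW: children DW:{A,G}, NT:{A,C} ∩→ {A}; cost 0
[col 5] DW: children D:{C}, W:{G} ∪→ {C,G}; cost 1
[col 5] NT: children N:{T}, T:{C} ∪→ {C,T}; cost 1
[col 5] DNTW: children DW:{C,G}, NT:{C,T} ∩→ {C}; cost 0
[col 6] DW: children D:{T}, W:{A} ∪→ {A,T}; cost 1
[col 6] NT: children N:{C}, T:{G} ∪→ {C,G}; cost 1
[col 6] DNTW: children DW:{A,T}, NT:{C,G} ∪→ {A,C,G,T}; cost 1
per-site changes: [2, 2, 1, 1, 2, 2, 3]; total = 13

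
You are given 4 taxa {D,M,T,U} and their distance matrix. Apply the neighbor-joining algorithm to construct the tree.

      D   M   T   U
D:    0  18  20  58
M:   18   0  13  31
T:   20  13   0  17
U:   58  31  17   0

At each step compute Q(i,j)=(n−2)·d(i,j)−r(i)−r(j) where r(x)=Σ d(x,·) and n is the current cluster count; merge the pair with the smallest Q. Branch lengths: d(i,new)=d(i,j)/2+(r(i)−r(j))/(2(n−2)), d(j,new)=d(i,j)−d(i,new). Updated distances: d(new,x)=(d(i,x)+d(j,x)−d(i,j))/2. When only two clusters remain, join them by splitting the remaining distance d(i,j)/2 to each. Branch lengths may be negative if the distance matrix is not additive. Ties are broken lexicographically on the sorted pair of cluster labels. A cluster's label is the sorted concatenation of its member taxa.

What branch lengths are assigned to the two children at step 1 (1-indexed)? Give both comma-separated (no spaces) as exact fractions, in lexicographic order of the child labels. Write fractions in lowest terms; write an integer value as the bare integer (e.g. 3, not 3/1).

35/2,1/2

step 1: merge (D,M) at d=18, Q=-122; branch lengths D→35/2, M→1/2; new cluster DM
  updated: d(DM,T)=15/2, d(DM,U)=71/2
step 2: merge (DM,T) at d=15/2, Q=-60; branch lengths DM→13, T→-11/2; new cluster DMT
  updated: d(DMT,U)=45/2
step 3: merge (DMT,U) at d=45/2; branch lengths DMT→45/4, U→45/4; new cluster DMTU
final tree: (((D:35/2,M:1/2):13,T:-11/2):45/4,U:45/4)
total length: 48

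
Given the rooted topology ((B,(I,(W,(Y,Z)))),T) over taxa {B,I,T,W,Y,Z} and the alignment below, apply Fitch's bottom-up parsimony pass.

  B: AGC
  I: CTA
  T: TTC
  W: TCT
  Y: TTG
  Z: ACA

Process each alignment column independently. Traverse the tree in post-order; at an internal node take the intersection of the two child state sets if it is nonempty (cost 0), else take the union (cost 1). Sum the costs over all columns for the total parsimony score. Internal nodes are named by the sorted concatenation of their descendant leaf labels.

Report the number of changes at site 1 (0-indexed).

3

site 0, node YZ: Y={T} ∪ Z={A} → {A,T} (+1)
site 0, node WYZ: W={T} ∩ YZ={A,T} → {T} (+0)
site 0, node IWYZ: I={C} ∪ WYZ={T} → {C,T} (+1)
site 0, node BIWYZ: B={A} ∪ IWYZ={C,T} → {A,C,T} (+1)
site 0, node BITWYZ: BIWYZ={A,C,T} ∩ T={T} → {T} (+0)
site 1, node YZ: Y={T} ∪ Z={C} → {C,T} (+1)
site 1, node WYZ: W={C} ∩ YZ={C,T} → {C} (+0)
site 1, node IWYZ: I={T} ∪ WYZ={C} → {C,T} (+1)
site 1, node BIWYZ: B={G} ∪ IWYZ={C,T} → {C,G,T} (+1)
site 1, node BITWYZ: BIWYZ={C,G,T} ∩ T={T} → {T} (+0)
site 2, node YZ: Y={G} ∪ Z={A} → {A,G} (+1)
site 2, node WYZ: W={T} ∪ YZ={A,G} → {A,G,T} (+1)
site 2, node IWYZ: I={A} ∩ WYZ={A,G,T} → {A} (+0)
site 2, node BIWYZ: B={C} ∪ IWYZ={A} → {A,C} (+1)
site 2, node BITWYZ: BIWYZ={A,C} ∩ T={C} → {C} (+0)
per-site changes: [3, 3, 3]; total = 9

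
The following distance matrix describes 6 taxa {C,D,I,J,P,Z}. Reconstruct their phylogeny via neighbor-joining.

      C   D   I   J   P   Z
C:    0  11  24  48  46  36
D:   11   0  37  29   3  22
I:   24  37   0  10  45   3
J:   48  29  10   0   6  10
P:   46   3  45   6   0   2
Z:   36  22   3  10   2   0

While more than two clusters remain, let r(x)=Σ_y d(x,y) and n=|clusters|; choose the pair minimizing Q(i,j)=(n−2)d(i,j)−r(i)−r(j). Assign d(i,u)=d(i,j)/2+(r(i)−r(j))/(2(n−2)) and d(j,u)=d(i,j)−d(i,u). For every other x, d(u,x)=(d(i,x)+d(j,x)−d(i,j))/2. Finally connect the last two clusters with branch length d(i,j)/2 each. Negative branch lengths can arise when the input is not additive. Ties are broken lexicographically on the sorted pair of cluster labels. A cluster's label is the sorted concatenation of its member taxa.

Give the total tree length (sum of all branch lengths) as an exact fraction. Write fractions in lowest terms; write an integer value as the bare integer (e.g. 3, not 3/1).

iteration 1: select C,D (d=11, Q=-223); attach at lengths (107/8, -19/8); label the merged cluster CD
  updated: d(CD,I)=25, d(CD,J)=33, d(CD,P)=19, d(CD,Z)=47/2
iteration 2: select CD,P (d=19, Q=-231/2); attach at lengths (57/4, 19/4); label the merged cluster CDP
  updated: d(CDP,I)=51/2, d(CDP,J)=10, d(CDP,Z)=13/4
iteration 3: select CDP,J (d=10, Q=-195/4); attach at lengths (115/16, 45/16); label the merged cluster CDJP
  updated: d(CDJP,I)=51/4, d(CDJP,Z)=13/8
iteration 4: select CDJP,I (d=51/4, Q=-139/8); attach at lengths (91/16, 113/16); label the merged cluster CDIJP
  updated: d(CDIJP,Z)=-65/16
iteration 5: select CDIJP,Z (d=-65/16); attach at lengths (-65/32, -65/32); label the merged cluster CDIJPZ
final tree: (((((C:107/8,D:-19/8):57/4,P:19/4):115/16,J:45/16):91/16,I:113/16):-65/32,Z:-65/32)
total length: 779/16

779/16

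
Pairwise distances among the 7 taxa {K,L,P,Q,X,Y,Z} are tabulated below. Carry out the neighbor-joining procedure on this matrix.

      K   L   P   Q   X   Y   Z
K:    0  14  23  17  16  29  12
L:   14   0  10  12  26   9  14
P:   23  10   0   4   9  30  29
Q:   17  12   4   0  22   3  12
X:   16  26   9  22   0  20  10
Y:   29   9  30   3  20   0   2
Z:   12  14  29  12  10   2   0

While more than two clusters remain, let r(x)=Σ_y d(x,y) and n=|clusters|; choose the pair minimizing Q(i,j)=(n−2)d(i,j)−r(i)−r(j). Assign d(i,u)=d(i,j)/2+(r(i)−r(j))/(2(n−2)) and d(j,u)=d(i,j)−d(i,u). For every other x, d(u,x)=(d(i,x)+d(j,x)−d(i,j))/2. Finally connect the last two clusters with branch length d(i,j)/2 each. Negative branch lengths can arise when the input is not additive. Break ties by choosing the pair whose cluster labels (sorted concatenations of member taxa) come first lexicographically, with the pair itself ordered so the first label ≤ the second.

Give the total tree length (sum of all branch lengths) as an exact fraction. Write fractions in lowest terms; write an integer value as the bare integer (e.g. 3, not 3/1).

iteration 1: select P,X (d=9, Q=-163); attach at lengths (47/10, 43/10); label the merged cluster PX
  updated: d(K,PX)=15, d(L,PX)=27/2, d(PX,Q)=17/2, d(PX,Y)=41/2, d(PX,Z)=15
iteration 2: select Y,Z (d=2, Q=-221/2); attach at lengths (33/16, -1/16); label the merged cluster YZ
  updated: d(K,YZ)=39/2, d(L,YZ)=21/2, d(PX,YZ)=67/4, d(Q,YZ)=13/2
iteration 3: select Q,YZ (d=13/2, Q=-311/4); attach at lengths (41/24, 115/24); label the merged cluster QYZ
  updated: d(K,QYZ)=15, d(L,QYZ)=8, d(PX,QYZ)=75/8
iteration 4: select K,PX (d=15, Q=-415/8); attach at lengths (289/32, 191/32); label the merged cluster KPX
  updated: d(KPX,L)=25/4, d(KPX,QYZ)=75/16
iteration 5: select KPX,L (d=25/4, Q=-303/16); attach at lengths (47/32, 153/32); label the merged cluster KLPX
  updated: d(KLPX,QYZ)=103/32
iteration 6: select KLPX,QYZ (d=103/32); attach at lengths (103/64, 103/64); label the merged cluster KLPQXYZ
final tree: (((K:289/32,(P:47/10,X:43/10):191/32):47/32,L:153/32):103/64,(Q:41/24,(Y:33/16,Z:-1/16):115/24):103/64)
total length: 1343/32

1343/32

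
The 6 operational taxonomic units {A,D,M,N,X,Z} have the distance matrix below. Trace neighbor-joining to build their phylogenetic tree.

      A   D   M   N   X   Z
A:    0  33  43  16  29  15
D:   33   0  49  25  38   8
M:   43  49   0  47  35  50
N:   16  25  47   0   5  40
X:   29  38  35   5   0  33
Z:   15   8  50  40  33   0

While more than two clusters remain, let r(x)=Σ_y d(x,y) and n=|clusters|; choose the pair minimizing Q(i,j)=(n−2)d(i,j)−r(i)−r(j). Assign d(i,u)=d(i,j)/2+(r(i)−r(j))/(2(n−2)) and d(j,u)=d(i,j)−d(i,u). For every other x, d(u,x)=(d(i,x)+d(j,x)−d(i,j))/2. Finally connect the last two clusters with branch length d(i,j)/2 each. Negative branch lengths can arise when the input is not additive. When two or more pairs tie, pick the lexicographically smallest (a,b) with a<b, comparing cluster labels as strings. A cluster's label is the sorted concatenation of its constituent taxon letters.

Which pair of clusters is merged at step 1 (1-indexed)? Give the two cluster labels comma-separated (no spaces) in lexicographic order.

1. join D+Z (d=8, Q=-267) ⇒ DZ; edges |D|=39/8, |Z|=25/8
  updated: d(A,DZ)=20, d(DZ,M)=91/2, d(DZ,N)=57/2, d(DZ,X)=63/2
2. join N+X (d=5, Q=-182) ⇒ NX; edges |N|=11/6, |X|=19/6
  updated: d(A,NX)=20, d(DZ,NX)=55/2, d(M,NX)=77/2
3. join A+DZ (d=20, Q=-136) ⇒ ADZ; edges |A|=15/2, |DZ|=25/2
  updated: d(ADZ,M)=137/4, d(ADZ,NX)=55/4
4. join ADZ+M (d=137/4, Q=-173/2) ⇒ ADMZ; edges |ADZ|=19/4, |M|=59/2
  updated: d(ADMZ,NX)=9
5. join ADMZ+NX (d=9) ⇒ ADMNXZ; edges |ADMZ|=9/2, |NX|=9/2
final tree: (((A:15/2,(D:39/8,Z:25/8):25/2):19/4,M:59/2):9/2,(N:11/6,X:19/6):9/2)
total length: 305/4

D,Z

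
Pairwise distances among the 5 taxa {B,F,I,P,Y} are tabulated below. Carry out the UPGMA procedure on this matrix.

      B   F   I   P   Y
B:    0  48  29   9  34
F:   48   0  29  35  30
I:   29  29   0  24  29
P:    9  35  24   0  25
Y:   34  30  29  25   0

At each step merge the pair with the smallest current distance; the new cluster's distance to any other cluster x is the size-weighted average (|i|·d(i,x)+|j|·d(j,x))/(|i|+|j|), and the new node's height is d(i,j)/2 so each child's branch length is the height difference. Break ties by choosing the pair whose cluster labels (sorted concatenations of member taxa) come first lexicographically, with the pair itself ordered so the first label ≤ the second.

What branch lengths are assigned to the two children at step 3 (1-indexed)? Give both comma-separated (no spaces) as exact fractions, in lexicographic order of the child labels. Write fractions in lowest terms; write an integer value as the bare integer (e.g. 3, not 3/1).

17/12,44/3

step 1: merge (B,P) at d=9; branch lengths B→9/2, P→9/2; new cluster BP
  updated: d(BP,F)=83/2, d(BP,I)=53/2, d(BP,Y)=59/2
step 2: merge (BP,I) at d=53/2; branch lengths BP→35/4, I→53/4; new cluster BIP
  updated: d(BIP,F)=112/3, d(BIP,Y)=88/3
step 3: merge (BIP,Y) at d=88/3; branch lengths BIP→17/12, Y→44/3; new cluster BIPY
  updated: d(BIPY,F)=71/2
step 4: merge (BIPY,F) at d=71/2; branch lengths BIPY→37/12, F→71/4; new cluster BFIPY
final tree: ((((B:9/2,P:9/2):35/4,I:53/4):17/12,Y:44/3):37/12,F:71/4)
total length: 815/12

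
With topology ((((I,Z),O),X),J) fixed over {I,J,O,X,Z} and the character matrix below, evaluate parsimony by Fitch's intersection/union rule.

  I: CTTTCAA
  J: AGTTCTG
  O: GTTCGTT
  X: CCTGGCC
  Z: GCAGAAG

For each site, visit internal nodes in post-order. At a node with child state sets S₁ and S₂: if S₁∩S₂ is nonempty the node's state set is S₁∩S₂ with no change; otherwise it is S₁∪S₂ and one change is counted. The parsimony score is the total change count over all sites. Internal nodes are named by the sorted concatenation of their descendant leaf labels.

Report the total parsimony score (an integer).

18

IZ@0: {C} ∪ {G} = {C,G} (union, +1)
IOZ@0: {C,G} ∩ {G} = {G} (intersection, +0)
IOXZ@0: {G} ∪ {C} = {C,G} (union, +1)
IJOXZ@0: {C,G} ∪ {A} = {A,C,G} (union, +1)
IZ@1: {T} ∪ {C} = {C,T} (union, +1)
IOZ@1: {C,T} ∩ {T} = {T} (intersection, +0)
IOXZ@1: {T} ∪ {C} = {C,T} (union, +1)
IJOXZ@1: {C,T} ∪ {G} = {C,G,T} (union, +1)
IZ@2: {T} ∪ {A} = {A,T} (union, +1)
IOZ@2: {A,T} ∩ {T} = {T} (intersection, +0)
IOXZ@2: {T} ∩ {T} = {T} (intersection, +0)
IJOXZ@2: {T} ∩ {T} = {T} (intersection, +0)
IZ@3: {T} ∪ {G} = {G,T} (union, +1)
IOZ@3: {G,T} ∪ {C} = {C,G,T} (union, +1)
IOXZ@3: {C,G,T} ∩ {G} = {G} (intersection, +0)
IJOXZ@3: {G} ∪ {T} = {G,T} (union, +1)
IZ@4: {C} ∪ {A} = {A,C} (union, +1)
IOZ@4: {A,C} ∪ {G} = {A,C,G} (union, +1)
IOXZ@4: {A,C,G} ∩ {G} = {G} (intersection, +0)
IJOXZ@4: {G} ∪ {C} = {C,G} (union, +1)
IZ@5: {A} ∩ {A} = {A} (intersection, +0)
IOZ@5: {A} ∪ {T} = {A,T} (union, +1)
IOXZ@5: {A,T} ∪ {C} = {A,C,T} (union, +1)
IJOXZ@5: {A,C,T} ∩ {T} = {T} (intersection, +0)
IZ@6: {A} ∪ {G} = {A,G} (union, +1)
IOZ@6: {A,G} ∪ {T} = {A,G,T} (union, +1)
IOXZ@6: {A,G,T} ∪ {C} = {A,C,G,T} (union, +1)
IJOXZ@6: {A,C,G,T} ∩ {G} = {G} (intersection, +0)
per-site changes: [3, 3, 1, 3, 3, 2, 3]; total = 18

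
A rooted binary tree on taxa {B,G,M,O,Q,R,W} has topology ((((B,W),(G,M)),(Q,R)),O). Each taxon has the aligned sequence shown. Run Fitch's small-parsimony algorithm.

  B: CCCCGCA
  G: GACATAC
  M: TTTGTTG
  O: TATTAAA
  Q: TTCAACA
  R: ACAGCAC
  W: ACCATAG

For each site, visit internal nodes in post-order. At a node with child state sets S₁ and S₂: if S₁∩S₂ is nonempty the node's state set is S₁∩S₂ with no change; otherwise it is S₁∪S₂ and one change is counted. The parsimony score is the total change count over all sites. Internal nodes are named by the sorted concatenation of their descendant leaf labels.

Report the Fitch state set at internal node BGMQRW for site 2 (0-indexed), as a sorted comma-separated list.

C

site 0, node BW: B={C} ∪ W={A} → {A,C} (+1)
site 0, node GM: G={G} ∪ M={T} → {G,T} (+1)
site 0, node BGMW: BW={A,C} ∪ GM={G,T} → {A,C,G,T} (+1)
site 0, node QR: Q={T} ∪ R={A} → {A,T} (+1)
site 0, node BGMQRW: BGMW={A,C,G,T} ∩ QR={A,T} → {A,T} (+0)
site 0, node BGMOQRW: BGMQRW={A,T} ∩ O={T} → {T} (+0)
site 1, node BW: B={C} ∩ W={C} → {C} (+0)
site 1, node GM: G={A} ∪ M={T} → {A,T} (+1)
site 1, node BGMW: BW={C} ∪ GM={A,T} → {A,C,T} (+1)
site 1, node QR: Q={T} ∪ R={C} → {C,T} (+1)
site 1, node BGMQRW: BGMW={A,C,T} ∩ QR={C,T} → {C,T} (+0)
site 1, node BGMOQRW: BGMQRW={C,T} ∪ O={A} → {A,C,T} (+1)
site 2, node BW: B={C} ∩ W={C} → {C} (+0)
site 2, node GM: G={C} ∪ M={T} → {C,T} (+1)
site 2, node BGMW: BW={C} ∩ GM={C,T} → {C} (+0)
site 2, node QR: Q={C} ∪ R={A} → {A,C} (+1)
site 2, node BGMQRW: BGMW={C} ∩ QR={A,C} → {C} (+0)
site 2, node BGMOQRW: BGMQRW={C} ∪ O={T} → {C,T} (+1)
site 3, node BW: B={C} ∪ W={A} → {A,C} (+1)
site 3, node GM: G={A} ∪ M={G} → {A,G} (+1)
site 3, node BGMW: BW={A,C} ∩ GM={A,G} → {A} (+0)
site 3, node QR: Q={A} ∪ R={G} → {A,G} (+1)
site 3, node BGMQRW: BGMW={A} ∩ QR={A,G} → {A} (+0)
site 3, node BGMOQRW: BGMQRW={A} ∪ O={T} → {A,T} (+1)
site 4, node BW: B={G} ∪ W={T} → {G,T} (+1)
site 4, node GM: G={T} ∩ M={T} → {T} (+0)
site 4, node BGMW: BW={G,T} ∩ GM={T} → {T} (+0)
site 4, node QR: Q={A} ∪ R={C} → {A,C} (+1)
site 4, node BGMQRW: BGMW={T} ∪ QR={A,C} → {A,C,T} (+1)
site 4, node BGMOQRW: BGMQRW={A,C,T} ∩ O={A} → {A} (+0)
site 5, node BW: B={C} ∪ W={A} → {A,C} (+1)
site 5, node GM: G={A} ∪ M={T} → {A,T} (+1)
site 5, node BGMW: BW={A,C} ∩ GM={A,T} → {A} (+0)
site 5, node QR: Q={C} ∪ R={A} → {A,C} (+1)
site 5, node BGMQRW: BGMW={A} ∩ QR={A,C} → {A} (+0)
site 5, node BGMOQRW: BGMQRW={A} ∩ O={A} → {A} (+0)
site 6, node BW: B={A} ∪ W={G} → {A,G} (+1)
site 6, node GM: G={C} ∪ M={G} → {C,G} (+1)
site 6, node BGMW: BW={A,G} ∩ GM={C,G} → {G} (+0)
site 6, node QR: Q={A} ∪ R={C} → {A,C} (+1)
site 6, node BGMQRW: BGMW={G} ∪ QR={A,C} → {A,C,G} (+1)
site 6, node BGMOQRW: BGMQRW={A,C,G} ∩ O={A} → {A} (+0)
per-site changes: [4, 4, 3, 4, 3, 3, 4]; total = 25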